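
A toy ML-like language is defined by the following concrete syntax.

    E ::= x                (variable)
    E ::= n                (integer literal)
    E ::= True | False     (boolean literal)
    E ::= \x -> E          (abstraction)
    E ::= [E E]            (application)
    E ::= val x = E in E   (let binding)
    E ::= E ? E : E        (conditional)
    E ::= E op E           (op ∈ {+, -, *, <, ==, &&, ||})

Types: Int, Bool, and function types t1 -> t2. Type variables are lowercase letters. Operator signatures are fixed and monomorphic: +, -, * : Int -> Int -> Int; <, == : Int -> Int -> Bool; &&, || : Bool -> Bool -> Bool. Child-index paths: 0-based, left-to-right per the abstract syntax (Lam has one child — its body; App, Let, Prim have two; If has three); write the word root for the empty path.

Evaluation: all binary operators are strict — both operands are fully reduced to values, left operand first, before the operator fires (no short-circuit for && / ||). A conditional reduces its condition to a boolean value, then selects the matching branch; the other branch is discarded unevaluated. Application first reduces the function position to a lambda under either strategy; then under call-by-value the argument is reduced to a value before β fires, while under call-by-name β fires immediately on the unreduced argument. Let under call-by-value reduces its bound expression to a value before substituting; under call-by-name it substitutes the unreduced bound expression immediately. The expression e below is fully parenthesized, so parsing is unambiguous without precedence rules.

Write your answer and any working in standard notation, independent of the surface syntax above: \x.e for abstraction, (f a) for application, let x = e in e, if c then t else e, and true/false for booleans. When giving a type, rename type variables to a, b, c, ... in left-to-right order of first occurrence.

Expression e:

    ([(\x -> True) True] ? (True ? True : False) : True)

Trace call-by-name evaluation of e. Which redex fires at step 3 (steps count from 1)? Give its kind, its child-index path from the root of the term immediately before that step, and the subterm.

Answer: if at root : (if true then true else false)

Working:
step 0: (if ((\x.true) true) then (if true then true else false) else true)
step 1: [beta@0] (if true then (if true then true else false) else true)
step 2: [if@root] (if true then true else false)
step 3: [if@root] true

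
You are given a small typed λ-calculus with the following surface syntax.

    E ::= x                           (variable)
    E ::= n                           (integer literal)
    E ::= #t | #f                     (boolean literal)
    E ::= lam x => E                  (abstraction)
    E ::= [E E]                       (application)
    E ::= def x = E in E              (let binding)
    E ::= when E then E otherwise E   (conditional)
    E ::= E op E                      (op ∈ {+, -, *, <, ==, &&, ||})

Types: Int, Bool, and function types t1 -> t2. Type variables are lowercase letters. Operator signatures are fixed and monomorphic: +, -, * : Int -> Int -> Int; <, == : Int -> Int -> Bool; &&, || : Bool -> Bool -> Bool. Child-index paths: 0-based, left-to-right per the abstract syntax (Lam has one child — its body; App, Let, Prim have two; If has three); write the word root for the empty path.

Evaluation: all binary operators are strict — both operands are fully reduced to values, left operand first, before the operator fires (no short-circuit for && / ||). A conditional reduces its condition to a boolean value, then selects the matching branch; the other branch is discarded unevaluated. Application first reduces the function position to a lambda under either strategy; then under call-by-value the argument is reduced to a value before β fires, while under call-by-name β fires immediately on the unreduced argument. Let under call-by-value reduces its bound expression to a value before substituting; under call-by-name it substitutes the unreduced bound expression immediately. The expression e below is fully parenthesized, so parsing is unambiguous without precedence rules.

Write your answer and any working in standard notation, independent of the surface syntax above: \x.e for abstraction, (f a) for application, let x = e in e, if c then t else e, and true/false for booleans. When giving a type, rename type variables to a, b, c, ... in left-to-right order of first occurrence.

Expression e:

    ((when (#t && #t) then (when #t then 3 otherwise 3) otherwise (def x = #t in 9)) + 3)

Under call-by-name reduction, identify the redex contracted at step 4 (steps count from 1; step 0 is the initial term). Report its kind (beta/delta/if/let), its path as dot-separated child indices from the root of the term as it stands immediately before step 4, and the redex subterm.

Derivation:
step 0: ((if (true && true) then (if true then 3 else 3) else (let x = true in 9)) + 3)
step 1: [delta@0.0] ((if true then (if true then 3 else 3) else (let x = true in 9)) + 3)
step 2: [if@0] ((if true then 3 else 3) + 3)
step 3: [if@0] (3 + 3)
step 4: [delta@root] 6

Answer: delta at root : (3 + 3)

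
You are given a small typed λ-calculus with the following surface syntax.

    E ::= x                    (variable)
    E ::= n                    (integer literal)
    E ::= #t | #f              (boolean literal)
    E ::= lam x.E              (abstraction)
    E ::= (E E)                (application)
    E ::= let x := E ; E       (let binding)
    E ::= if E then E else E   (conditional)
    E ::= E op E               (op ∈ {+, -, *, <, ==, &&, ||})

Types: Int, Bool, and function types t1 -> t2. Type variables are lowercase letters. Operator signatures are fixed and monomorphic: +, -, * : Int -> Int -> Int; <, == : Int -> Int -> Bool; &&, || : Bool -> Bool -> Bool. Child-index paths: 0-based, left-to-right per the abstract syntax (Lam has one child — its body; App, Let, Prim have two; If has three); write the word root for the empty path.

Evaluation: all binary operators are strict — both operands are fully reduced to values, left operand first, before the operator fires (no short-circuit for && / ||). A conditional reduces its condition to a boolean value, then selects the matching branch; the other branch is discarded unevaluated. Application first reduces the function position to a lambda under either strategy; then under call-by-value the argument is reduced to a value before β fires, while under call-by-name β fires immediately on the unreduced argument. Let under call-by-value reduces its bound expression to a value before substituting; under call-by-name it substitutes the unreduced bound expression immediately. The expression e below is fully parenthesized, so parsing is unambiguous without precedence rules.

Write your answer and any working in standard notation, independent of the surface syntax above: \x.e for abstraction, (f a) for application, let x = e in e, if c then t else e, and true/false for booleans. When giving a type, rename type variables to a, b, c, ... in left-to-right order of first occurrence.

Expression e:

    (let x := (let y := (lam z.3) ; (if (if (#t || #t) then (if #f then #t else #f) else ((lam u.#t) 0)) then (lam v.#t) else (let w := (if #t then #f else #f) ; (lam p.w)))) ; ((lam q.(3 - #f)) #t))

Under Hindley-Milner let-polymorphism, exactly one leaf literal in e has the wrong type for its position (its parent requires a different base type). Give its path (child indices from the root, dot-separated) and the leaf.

Answer: 1.0.0.1 : false

Working:
\z._ : a -> Int
let y : forall. a -> Int
  unify Bool ~ Bool
  unify Bool ~ Bool
  unify Bool ~ Bool
  unify Bool ~ Bool
  unify Bool ~ Bool
\u._ : b -> Bool
  unify b -> Bool ~ Int -> c
  unify b ~ Int
  unify Bool ~ c
_ _ : Bool
  unify Bool ~ Bool
  unify Bool ~ Bool
\v._ : d -> Bool
  unify Bool ~ Bool
  unify Bool ~ Bool
let w : Bool
w : Bool
\p._ : e -> Bool
  unify d -> Bool ~ e -> Bool
  unify d ~ e
  unify Bool ~ Bool
let x : forall. e -> Bool
  unify Int ~ Int
  unify Bool ~ Int
  FAIL: mismatch Bool ~ Int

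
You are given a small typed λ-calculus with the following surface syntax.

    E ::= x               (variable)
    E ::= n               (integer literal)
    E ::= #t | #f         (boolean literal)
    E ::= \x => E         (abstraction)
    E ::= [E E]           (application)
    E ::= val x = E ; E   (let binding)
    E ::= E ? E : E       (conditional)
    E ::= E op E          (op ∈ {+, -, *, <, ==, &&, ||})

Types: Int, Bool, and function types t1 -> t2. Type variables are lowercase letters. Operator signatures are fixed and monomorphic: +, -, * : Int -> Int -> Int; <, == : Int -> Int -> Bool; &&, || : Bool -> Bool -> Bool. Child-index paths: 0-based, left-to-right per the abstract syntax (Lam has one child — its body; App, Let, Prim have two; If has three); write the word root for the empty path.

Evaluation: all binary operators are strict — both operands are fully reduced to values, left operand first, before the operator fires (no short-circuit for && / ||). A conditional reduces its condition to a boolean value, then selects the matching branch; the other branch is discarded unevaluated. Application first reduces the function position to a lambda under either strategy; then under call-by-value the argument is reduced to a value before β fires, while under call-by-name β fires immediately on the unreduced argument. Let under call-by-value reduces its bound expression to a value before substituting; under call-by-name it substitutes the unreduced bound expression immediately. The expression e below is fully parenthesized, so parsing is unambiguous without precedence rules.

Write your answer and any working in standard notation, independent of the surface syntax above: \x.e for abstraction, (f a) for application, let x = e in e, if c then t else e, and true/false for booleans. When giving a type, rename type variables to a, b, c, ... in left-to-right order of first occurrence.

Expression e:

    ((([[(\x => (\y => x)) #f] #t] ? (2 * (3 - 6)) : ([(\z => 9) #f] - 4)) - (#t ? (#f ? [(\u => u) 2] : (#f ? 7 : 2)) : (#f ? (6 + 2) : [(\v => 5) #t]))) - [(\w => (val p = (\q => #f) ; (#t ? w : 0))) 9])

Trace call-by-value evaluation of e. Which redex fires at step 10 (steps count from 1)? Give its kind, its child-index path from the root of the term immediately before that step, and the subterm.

Working:
step 0: (((if (((\x.(\y.x)) false) true) then (2 * (3 - 6)) else (((\z.9) false) - 4)) - (if true then (if false then ((\u.u) 2) else (if false then 7 else 2)) else (if false then (6 + 2) else ((\v.5) true)))) - ((\w.(let p = (\q.false) in (if true then w else 0))) 9))
step 1: [beta@0.0.0.0] (((if ((\y.false) true) then (2 * (3 - 6)) else (((\z.9) false) - 4)) - (if true then (if false then ((\u.u) 2) else (if false then 7 else 2)) else (if false then (6 + 2) else ((\v.5) true)))) - ((\w.(let p = (\q.false) in (if true then w else 0))) 9))
step 2: [beta@0.0.0] (((if false then (2 * (3 - 6)) else (((\z.9) false) - 4)) - (if true then (if false then ((\u.u) 2) else (if false then 7 else 2)) else (if false then (6 + 2) else ((\v.5) true)))) - ((\w.(let p = (\q.false) in (if true then w else 0))) 9))
step 3: [if@0.0] (((((\z.9) false) - 4) - (if true then (if false then ((\u.u) 2) else (if false then 7 else 2)) else (if false then (6 + 2) else ((\v.5) true)))) - ((\w.(let p = (\q.false) in (if true then w else 0))) 9))
step 4: [beta@0.0.0] (((9 - 4) - (if true then (if false then ((\u.u) 2) else (if false then 7 else 2)) else (if false then (6 + 2) else ((\v.5) true)))) - ((\w.(let p = (\q.false) in (if true then w else 0))) 9))
step 5: [delta@0.0] ((5 - (if true then (if false then ((\u.u) 2) else (if false then 7 else 2)) else (if false then (6 + 2) else ((\v.5) true)))) - ((\w.(let p = (\q.false) in (if true then w else 0))) 9))
step 6: [if@0.1] ((5 - (if false then ((\u.u) 2) else (if false then 7 else 2))) - ((\w.(let p = (\q.false) in (if true then w else 0))) 9))
step 7: [if@0.1] ((5 - (if false then 7 else 2)) - ((\w.(let p = (\q.false) in (if true then w else 0))) 9))
step 8: [if@0.1] ((5 - 2) - ((\w.(let p = (\q.false) in (if true then w else 0))) 9))
step 9: [delta@0] (3 - ((\w.(let p = (\q.false) in (if true then w else 0))) 9))
step 10: [beta@1] (3 - (let p = (\q.false) in (if true then 9 else 0)))

Answer: beta at 1 : ((\w.(let p = (\q.false) in (if true then w else 0))) 9)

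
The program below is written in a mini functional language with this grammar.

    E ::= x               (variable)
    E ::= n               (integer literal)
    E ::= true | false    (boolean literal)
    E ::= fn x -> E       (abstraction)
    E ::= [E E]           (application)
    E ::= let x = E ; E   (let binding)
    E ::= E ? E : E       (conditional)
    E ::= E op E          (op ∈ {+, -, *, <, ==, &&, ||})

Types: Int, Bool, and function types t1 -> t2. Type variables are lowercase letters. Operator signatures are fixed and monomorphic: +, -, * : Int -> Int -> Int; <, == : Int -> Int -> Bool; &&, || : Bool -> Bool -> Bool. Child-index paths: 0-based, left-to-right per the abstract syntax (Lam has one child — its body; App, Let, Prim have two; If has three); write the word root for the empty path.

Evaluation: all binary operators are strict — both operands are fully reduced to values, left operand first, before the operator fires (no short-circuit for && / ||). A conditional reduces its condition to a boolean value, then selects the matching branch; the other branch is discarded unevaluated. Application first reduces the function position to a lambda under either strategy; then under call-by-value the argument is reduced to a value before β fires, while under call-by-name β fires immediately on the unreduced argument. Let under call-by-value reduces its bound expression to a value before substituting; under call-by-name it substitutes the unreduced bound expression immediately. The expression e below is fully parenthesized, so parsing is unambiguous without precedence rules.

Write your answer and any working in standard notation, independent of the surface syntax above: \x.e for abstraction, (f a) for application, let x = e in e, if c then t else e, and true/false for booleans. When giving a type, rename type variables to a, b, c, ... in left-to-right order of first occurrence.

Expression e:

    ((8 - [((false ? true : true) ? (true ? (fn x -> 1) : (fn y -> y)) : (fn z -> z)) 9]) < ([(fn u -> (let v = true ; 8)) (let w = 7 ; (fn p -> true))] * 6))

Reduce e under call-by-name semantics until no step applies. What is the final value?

Working:
step 0: ((8 - ((if (if false then true else true) then (if true then (\x.1) else (\y.y)) else (\z.z)) 9)) < (((\u.(let v = true in 8)) (let w = 7 in (\p.true))) * 6))
step 1: [if@0.1.0.0] ((8 - ((if true then (if true then (\x.1) else (\y.y)) else (\z.z)) 9)) < (((\u.(let v = true in 8)) (let w = 7 in (\p.true))) * 6))
step 2: [if@0.1.0] ((8 - ((if true then (\x.1) else (\y.y)) 9)) < (((\u.(let v = true in 8)) (let w = 7 in (\p.true))) * 6))
step 3: [if@0.1.0] ((8 - ((\x.1) 9)) < (((\u.(let v = true in 8)) (let w = 7 in (\p.true))) * 6))
step 4: [beta@0.1] ((8 - 1) < (((\u.(let v = true in 8)) (let w = 7 in (\p.true))) * 6))
step 5: [delta@0] (7 < (((\u.(let v = true in 8)) (let w = 7 in (\p.true))) * 6))
step 6: [beta@1.0] (7 < ((let v = true in 8) * 6))
step 7: [let@1.0] (7 < (8 * 6))
step 8: [delta@1] (7 < 48)
step 9: [delta@root] true

Answer: true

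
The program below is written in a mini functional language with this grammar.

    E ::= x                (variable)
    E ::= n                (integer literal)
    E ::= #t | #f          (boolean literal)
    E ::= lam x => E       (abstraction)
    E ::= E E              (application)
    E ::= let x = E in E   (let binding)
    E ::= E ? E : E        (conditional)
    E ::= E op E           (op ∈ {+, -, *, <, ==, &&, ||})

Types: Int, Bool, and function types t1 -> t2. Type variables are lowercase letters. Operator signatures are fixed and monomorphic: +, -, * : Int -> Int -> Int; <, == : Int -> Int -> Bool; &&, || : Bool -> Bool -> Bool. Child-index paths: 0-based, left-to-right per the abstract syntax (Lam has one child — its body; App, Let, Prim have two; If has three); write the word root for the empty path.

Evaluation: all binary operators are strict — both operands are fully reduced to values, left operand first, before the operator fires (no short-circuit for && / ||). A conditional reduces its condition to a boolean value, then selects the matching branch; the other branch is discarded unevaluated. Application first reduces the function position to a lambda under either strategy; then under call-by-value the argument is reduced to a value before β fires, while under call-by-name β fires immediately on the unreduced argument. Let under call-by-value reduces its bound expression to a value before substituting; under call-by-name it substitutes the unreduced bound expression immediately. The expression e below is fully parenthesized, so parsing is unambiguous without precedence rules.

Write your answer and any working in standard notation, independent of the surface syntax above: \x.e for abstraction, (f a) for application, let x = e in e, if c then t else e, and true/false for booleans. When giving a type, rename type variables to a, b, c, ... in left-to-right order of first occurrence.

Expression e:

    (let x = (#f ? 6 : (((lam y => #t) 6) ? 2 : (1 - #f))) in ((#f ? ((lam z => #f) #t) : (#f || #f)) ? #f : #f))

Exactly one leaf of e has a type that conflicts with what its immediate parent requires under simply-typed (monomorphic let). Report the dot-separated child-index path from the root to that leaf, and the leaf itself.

Derivation:
  unify Bool ~ Bool
\y._ : a -> Bool
  unify a -> Bool ~ Int -> b
  unify a ~ Int
  unify Bool ~ b
_ _ : Bool
  unify Bool ~ Bool
  unify Int ~ Int
  unify Bool ~ Int
  FAIL: mismatch Bool ~ Int

Answer: 0.2.2.1 : false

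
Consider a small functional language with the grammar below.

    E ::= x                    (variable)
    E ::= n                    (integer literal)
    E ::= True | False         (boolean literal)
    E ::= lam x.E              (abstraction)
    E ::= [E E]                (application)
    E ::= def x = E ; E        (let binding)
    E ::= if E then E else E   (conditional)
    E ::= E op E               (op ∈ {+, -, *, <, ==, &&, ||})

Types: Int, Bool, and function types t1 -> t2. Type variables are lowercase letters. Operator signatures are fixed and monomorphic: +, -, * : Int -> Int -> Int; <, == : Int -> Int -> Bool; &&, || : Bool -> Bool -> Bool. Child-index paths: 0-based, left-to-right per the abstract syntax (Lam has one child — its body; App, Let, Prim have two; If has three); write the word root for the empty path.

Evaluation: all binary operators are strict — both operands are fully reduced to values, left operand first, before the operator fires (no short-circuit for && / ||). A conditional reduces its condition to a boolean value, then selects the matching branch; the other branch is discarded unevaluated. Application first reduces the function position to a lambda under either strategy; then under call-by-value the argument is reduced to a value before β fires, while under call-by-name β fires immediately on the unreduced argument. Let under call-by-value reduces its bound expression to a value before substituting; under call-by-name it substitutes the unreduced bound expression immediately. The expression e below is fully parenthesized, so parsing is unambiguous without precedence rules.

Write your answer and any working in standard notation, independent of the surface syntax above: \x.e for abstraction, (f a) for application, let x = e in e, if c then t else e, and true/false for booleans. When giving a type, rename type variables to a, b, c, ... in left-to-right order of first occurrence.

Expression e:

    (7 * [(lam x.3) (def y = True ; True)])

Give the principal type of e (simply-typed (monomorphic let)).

Trace:
  unify Int ~ Int
\x._ : a -> Int
let y : Bool
  unify a -> Int ~ Bool -> b
  unify a ~ Bool
  unify Int ~ b
_ _ : Int
  unify Int ~ Int

Answer: Int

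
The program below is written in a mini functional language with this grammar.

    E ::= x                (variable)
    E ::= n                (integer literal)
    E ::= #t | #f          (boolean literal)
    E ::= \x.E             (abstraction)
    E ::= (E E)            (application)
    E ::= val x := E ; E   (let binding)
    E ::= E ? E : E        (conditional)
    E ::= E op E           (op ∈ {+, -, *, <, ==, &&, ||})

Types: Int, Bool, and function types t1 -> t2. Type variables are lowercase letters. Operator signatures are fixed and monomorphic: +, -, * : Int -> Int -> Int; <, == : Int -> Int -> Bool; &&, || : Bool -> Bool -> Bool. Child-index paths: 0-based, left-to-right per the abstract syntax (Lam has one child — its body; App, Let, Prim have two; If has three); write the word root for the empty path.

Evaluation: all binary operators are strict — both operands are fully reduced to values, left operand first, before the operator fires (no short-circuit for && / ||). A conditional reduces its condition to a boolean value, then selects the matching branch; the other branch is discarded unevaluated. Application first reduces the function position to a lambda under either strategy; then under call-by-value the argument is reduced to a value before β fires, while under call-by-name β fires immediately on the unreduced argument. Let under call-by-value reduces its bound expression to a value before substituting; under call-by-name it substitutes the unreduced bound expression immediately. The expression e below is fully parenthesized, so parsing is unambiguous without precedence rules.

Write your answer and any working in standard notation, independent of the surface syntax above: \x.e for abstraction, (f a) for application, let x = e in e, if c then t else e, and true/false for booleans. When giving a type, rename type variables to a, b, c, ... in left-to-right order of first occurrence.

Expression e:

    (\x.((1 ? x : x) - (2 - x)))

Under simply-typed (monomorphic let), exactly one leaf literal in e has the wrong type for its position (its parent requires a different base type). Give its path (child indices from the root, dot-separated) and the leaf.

Working:
  unify Int ~ Bool
  FAIL: mismatch Int ~ Bool

Answer: 0.0.0 : 1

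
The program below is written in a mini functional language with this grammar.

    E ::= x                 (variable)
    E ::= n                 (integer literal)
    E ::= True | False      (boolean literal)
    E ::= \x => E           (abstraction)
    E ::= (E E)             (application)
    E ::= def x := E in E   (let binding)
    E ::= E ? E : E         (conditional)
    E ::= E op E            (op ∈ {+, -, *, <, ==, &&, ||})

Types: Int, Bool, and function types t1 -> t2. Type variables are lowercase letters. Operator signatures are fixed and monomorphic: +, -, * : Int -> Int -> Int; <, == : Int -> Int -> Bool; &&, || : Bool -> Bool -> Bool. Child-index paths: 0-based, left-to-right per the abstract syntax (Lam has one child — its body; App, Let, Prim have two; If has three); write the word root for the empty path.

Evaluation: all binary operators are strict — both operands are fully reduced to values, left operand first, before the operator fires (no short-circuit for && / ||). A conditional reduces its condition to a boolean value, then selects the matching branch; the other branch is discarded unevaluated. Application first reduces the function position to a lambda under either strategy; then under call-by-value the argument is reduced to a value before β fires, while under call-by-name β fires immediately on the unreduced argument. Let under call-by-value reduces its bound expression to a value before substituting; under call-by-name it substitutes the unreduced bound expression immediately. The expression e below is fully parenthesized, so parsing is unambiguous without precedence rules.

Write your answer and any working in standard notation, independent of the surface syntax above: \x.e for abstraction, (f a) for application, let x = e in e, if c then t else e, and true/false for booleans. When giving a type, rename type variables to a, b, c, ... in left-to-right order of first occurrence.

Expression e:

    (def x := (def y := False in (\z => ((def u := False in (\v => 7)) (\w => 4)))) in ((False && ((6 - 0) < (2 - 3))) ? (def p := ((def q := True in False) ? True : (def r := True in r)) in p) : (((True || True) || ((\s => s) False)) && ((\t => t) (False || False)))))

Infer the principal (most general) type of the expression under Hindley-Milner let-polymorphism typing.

Derivation:
let y : Bool
let u : Bool
\v._ : b -> Int
\w._ : c -> Int
  unify b -> Int ~ (c -> Int) -> d
  unify b ~ c -> Int
  unify Int ~ d
_ _ : Int
\z._ : a -> Int
let x : forall. a -> Int
  unify Bool ~ Bool
  unify Int ~ Int
  unify Int ~ Int
  unify Int ~ Int
  unify Int ~ Int
  unify Int ~ Int
  unify Int ~ Int
  unify Bool ~ Bool
  unify Bool ~ Bool
let q : Bool
  unify Bool ~ Bool
let r : Bool
r : Bool
  unify Bool ~ Bool
let p : Bool
p : Bool
  unify Bool ~ Bool
  unify Bool ~ Bool
  unify Bool ~ Bool
s : e
\s._ : e -> e
  unify e -> e ~ Bool -> f
  unify e ~ Bool
  unify Bool ~ f
_ _ : Bool
  unify Bool ~ Bool
  unify Bool ~ Bool
t : g
\t._ : g -> g
  unify Bool ~ Bool
  unify Bool ~ Bool
  unify g -> g ~ Bool -> h
  unify g ~ Bool
  unify Bool ~ h
_ _ : Bool
  unify Bool ~ Bool
  unify Bool ~ Bool

Answer: Bool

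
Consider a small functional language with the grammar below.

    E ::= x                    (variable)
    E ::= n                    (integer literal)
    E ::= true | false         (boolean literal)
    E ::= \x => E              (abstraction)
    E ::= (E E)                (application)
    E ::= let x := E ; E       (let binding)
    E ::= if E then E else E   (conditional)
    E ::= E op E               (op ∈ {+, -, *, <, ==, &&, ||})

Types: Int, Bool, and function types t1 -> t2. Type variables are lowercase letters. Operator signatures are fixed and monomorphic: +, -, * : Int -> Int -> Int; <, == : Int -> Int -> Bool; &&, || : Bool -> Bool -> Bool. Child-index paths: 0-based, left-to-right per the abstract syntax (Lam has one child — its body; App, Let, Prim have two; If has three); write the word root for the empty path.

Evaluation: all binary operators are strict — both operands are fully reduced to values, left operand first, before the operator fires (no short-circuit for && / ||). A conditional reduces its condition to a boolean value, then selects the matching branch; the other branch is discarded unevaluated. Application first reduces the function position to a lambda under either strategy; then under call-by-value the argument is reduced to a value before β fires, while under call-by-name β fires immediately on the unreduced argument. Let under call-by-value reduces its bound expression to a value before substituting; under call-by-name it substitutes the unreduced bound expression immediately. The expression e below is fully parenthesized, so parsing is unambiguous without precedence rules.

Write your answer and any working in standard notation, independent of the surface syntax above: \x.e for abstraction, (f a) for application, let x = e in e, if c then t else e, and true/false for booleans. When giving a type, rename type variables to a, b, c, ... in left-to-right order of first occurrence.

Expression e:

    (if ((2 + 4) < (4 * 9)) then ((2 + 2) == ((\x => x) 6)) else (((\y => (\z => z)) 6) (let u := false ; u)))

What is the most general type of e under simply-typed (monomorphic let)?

Trace:
  unify Int ~ Int
  unify Int ~ Int
  unify Int ~ Int
  unify Int ~ Int
  unify Int ~ Int
  unify Int ~ Int
  unify Bool ~ Bool
  unify Int ~ Int
  unify Int ~ Int
  unify Int ~ Int
x : a
\x._ : a -> a
  unify a -> a ~ Int -> b
  unify a ~ Int
  unify Int ~ b
_ _ : Int
  unify Int ~ Int
z : d
\z._ : d -> d
\y._ : c -> d -> d
  unify c -> d -> d ~ Int -> e
  unify c ~ Int
  unify d -> d ~ e
_ _ : d -> d
let u : Bool
u : Bool
  unify d -> d ~ Bool -> f
  unify d ~ Bool
  unify Bool ~ f
_ _ : Bool
  unify Bool ~ Bool

Answer: Bool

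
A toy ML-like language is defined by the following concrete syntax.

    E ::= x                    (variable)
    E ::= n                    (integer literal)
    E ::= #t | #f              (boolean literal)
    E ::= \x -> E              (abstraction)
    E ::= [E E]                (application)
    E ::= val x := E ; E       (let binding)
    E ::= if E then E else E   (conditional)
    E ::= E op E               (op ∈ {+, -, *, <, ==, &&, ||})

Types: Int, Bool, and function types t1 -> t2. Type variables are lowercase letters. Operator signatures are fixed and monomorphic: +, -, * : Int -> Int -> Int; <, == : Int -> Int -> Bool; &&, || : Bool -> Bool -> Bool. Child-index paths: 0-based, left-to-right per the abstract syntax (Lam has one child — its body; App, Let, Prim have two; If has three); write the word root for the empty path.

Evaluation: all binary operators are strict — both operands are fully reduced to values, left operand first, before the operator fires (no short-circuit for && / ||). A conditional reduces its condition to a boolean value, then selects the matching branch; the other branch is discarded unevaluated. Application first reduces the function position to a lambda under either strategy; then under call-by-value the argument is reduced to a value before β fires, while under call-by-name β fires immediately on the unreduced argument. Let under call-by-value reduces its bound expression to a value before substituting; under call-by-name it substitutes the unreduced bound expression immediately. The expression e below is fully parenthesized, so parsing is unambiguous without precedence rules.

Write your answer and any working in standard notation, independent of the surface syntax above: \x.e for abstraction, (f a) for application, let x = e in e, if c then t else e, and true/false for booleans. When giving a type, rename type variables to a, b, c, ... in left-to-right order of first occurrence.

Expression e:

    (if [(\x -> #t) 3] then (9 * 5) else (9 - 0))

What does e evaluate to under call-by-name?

Answer: 45

Working:
step 0: (if ((\x.true) 3) then (9 * 5) else (9 - 0))
step 1: [beta@0] (if true then (9 * 5) else (9 - 0))
step 2: [if@root] (9 * 5)
step 3: [delta@root] 45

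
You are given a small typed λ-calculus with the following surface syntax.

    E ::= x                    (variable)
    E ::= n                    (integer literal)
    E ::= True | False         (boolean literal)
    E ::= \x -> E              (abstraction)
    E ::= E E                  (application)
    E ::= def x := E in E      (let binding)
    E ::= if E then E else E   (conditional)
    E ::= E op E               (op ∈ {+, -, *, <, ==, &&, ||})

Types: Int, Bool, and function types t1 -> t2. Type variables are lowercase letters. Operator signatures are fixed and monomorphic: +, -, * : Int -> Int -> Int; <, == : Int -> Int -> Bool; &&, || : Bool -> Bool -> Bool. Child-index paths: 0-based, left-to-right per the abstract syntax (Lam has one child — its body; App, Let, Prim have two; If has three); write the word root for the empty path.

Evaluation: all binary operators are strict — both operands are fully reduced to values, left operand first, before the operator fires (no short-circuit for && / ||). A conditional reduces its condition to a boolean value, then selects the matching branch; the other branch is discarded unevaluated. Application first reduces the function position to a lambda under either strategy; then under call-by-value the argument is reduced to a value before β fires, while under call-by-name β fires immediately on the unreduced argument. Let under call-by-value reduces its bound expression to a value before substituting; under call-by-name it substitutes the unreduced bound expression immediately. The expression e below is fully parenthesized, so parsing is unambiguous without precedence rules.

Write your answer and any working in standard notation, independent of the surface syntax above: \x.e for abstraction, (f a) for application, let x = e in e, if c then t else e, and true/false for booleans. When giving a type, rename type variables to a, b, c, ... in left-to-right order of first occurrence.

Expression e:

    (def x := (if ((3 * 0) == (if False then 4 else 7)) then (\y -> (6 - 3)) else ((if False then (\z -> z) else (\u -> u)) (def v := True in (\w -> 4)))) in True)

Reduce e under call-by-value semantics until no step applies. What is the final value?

Working:
step 0: (let x = (if ((3 * 0) == (if false then 4 else 7)) then (\y.(6 - 3)) else ((if false then (\z.z) else (\u.u)) (let v = true in (\w.4)))) in true)
step 1: [delta@0.0.0] (let x = (if (0 == (if false then 4 else 7)) then (\y.(6 - 3)) else ((if false then (\z.z) else (\u.u)) (let v = true in (\w.4)))) in true)
step 2: [if@0.0.1] (let x = (if (0 == 7) then (\y.(6 - 3)) else ((if false then (\z.z) else (\u.u)) (let v = true in (\w.4)))) in true)
step 3: [delta@0.0] (let x = (if false then (\y.(6 - 3)) else ((if false then (\z.z) else (\u.u)) (let v = true in (\w.4)))) in true)
step 4: [if@0] (let x = ((if false then (\z.z) else (\u.u)) (let v = true in (\w.4))) in true)
step 5: [if@0.0] (let x = ((\u.u) (let v = true in (\w.4))) in true)
step 6: [let@0.1] (let x = ((\u.u) (\w.4)) in true)
step 7: [beta@0] (let x = (\w.4) in true)
step 8: [let@root] true

Answer: true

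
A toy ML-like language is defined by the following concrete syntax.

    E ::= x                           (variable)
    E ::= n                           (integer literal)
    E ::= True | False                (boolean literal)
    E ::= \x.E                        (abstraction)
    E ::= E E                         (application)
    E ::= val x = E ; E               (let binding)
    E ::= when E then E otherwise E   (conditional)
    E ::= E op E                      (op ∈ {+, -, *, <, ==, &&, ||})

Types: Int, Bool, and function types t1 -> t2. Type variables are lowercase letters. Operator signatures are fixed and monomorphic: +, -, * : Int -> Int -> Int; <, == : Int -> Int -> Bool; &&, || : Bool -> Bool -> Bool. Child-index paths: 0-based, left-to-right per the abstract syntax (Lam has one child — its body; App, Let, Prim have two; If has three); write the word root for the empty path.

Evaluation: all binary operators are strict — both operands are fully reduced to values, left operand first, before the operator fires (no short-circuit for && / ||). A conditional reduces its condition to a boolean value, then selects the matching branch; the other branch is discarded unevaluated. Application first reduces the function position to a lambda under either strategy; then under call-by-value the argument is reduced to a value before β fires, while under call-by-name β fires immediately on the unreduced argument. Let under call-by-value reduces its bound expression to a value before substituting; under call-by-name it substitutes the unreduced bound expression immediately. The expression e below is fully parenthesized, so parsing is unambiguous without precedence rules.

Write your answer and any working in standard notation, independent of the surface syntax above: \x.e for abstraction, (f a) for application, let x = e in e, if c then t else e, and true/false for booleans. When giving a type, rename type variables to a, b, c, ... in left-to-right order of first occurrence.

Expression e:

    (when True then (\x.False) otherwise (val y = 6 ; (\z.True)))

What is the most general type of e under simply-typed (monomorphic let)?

Answer: a -> Bool

Derivation:
  unify Bool ~ Bool
\x._ : a -> Bool
let y : Int
\z._ : b -> Bool
  unify a -> Bool ~ b -> Bool
  unify a ~ b
  unify Bool ~ Bool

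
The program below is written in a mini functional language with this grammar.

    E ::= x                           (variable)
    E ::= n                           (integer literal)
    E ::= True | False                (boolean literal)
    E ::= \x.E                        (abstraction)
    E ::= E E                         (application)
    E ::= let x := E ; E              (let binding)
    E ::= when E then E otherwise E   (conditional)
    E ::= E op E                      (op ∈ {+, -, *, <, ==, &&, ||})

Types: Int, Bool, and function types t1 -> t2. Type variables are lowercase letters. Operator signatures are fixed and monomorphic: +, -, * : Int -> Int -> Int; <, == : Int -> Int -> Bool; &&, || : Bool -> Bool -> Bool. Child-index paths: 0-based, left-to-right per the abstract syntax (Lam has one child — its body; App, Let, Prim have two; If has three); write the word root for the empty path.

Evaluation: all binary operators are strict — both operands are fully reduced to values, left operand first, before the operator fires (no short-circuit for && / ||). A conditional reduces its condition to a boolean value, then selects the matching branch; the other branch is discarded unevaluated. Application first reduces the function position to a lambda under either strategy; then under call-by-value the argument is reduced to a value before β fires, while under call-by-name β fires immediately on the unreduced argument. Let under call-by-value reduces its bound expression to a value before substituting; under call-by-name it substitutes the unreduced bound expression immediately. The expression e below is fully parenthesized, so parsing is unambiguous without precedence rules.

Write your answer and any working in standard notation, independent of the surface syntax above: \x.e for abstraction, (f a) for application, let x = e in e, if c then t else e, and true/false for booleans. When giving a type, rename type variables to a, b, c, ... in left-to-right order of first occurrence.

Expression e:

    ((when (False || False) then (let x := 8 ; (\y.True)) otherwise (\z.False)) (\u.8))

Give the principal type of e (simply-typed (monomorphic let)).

Answer: Bool

Working:
  unify Bool ~ Bool
  unify Bool ~ Bool
  unify Bool ~ Bool
let x : Int
\y._ : a -> Bool
\z._ : b -> Bool
  unify a -> Bool ~ b -> Bool
  unify a ~ b
  unify Bool ~ Bool
\u._ : c -> Int
  unify b -> Bool ~ (c -> Int) -> d
  unify b ~ c -> Int
  unify Bool ~ d
_ _ : Bool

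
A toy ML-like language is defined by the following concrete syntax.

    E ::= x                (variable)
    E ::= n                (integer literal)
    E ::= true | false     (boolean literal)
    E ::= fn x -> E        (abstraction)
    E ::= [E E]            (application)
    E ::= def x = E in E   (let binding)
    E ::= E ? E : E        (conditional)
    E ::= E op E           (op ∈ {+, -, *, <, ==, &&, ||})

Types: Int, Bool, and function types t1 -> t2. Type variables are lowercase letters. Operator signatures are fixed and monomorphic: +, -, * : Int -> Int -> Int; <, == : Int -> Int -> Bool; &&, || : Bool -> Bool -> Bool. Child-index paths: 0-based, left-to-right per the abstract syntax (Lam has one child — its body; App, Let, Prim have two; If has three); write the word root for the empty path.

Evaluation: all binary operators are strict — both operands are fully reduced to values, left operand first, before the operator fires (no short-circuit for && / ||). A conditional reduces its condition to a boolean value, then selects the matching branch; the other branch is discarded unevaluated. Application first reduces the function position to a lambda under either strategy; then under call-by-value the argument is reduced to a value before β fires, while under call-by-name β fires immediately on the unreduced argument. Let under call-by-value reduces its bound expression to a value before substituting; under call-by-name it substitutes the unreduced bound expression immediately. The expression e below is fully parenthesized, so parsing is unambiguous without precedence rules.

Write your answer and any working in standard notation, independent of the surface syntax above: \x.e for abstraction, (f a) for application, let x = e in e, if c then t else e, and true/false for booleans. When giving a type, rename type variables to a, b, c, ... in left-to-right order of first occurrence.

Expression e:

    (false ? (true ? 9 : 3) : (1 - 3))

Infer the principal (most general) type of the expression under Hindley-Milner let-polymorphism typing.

Trace:
  unify Bool ~ Bool
  unify Bool ~ Bool
  unify Int ~ Int
  unify Int ~ Int
  unify Int ~ Int
  unify Int ~ Int

Answer: Int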